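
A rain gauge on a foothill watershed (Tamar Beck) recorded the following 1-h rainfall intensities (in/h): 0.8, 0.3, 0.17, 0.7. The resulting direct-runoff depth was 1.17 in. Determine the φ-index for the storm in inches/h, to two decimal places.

φ ≈ 0.21 in/h

Only the 3 blocks with intensity above φ contribute runoff: 0.8, 0.3, 0.7 in/h.
Σ(I−φ)·Δt = d  ⇒  (0.8+0.3+0.7 − 3φ)·1 = 1.17
φ = (1.800 − 1.17/1) / 3 = 0.21 in/h.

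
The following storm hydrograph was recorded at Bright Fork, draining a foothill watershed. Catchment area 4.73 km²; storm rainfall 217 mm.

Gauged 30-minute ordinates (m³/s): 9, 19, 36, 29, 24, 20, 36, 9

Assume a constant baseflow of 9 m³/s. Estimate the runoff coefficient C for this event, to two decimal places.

C ≈ 0.19

ΣQ_DR = 110.0 m³/s; V = ΣQ_DR·Δt = 1.980 × 10^5 m³.
Runoff depth d = V / A = 41.86 mm.
C = d / P = 41.86 / 217 = 0.19.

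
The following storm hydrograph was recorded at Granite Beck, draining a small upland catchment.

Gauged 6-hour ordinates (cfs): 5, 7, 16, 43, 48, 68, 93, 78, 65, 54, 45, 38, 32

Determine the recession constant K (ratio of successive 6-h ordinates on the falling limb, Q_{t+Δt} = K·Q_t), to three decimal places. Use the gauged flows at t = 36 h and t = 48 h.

K ≈ 0.836

Using the recession-limb readings at t = 36 h and t = 48 h: Q falls from 93 to 65 cfs over 2 intervals.
K = (Q₂/Q₁)^(1/2) = (65/93)^(1/2) = 0.836.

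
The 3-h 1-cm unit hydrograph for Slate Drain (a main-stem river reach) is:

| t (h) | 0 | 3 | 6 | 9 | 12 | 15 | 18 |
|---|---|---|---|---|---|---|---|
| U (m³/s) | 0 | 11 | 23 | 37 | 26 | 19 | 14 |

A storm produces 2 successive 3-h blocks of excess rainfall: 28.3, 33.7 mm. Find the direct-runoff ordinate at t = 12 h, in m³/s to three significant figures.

Q ≈ 198 m³/s

By discrete convolution, Q_j = Σ (P_i / 10 mm) · U_{j−i}.
At t = 12 h (j=4): Q = (28.3/10)·26 + (33.7/10)·37 = 198 m³/s.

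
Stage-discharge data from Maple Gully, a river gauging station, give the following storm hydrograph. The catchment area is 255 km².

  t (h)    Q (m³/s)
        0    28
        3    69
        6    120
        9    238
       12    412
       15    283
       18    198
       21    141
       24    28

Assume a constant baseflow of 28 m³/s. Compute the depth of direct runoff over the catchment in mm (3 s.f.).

Direct runoff: 0.0, 41.0, 92.0, 210.0, 384.0, 255.0, 170.0, 113.0, 0.0 m³/s; ΣQ_DR = 1265 m³/s.
V = ΣQ_DR · Δt = 1265 × 10800 s = 1.366 × 10^7 m³.
Over A = 255 km², depth = V / A = 53.6 mm.

d ≈ 53.6 mm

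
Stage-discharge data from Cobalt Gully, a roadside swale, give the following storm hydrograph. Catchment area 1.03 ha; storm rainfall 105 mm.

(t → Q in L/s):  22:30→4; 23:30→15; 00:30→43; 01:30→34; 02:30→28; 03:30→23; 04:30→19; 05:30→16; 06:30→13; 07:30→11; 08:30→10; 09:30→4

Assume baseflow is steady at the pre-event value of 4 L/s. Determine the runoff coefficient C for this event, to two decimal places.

ΣQ_DR = 172.0 L/s; V = ΣQ_DR·Δt = 6.192 × 10^5 L.
Runoff depth d = V / A = 60.12 mm.
C = d / P = 60.12 / 105 = 0.57.

C ≈ 0.57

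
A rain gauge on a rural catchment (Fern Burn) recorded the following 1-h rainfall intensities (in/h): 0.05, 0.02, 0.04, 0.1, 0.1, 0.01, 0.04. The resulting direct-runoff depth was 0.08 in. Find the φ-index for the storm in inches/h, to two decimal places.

Only the 2 blocks with intensity above φ contribute runoff: 0.1, 0.1 in/h.
Σ(I−φ)·Δt = d  ⇒  (0.1+0.1 − 2φ)·1 = 0.08
φ = (0.2000 − 0.08/1) / 2 = 0.06 in/h.

φ ≈ 0.06 in/h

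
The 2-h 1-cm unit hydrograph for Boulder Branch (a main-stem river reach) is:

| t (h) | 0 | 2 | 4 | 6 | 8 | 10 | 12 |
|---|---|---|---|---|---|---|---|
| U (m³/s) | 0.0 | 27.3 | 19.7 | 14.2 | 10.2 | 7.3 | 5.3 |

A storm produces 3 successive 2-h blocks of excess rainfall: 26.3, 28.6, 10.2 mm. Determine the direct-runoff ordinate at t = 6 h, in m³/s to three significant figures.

Q ≈ 122 m³/s

By discrete convolution, Q_j = Σ (P_i / 10 mm) · U_{j−i}.
At t = 6 h (j=3): Q = (26.3/10)·14.2 + (28.6/10)·19.7 + (10.2/10)·27.3 = 122 m³/s.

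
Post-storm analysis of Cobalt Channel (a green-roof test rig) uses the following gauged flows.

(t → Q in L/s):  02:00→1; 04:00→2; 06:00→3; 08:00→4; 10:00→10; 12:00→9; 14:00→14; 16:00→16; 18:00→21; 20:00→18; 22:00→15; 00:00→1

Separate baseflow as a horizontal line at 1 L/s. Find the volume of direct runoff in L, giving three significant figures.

V ≈ 7.34 × 10^5 L

Direct-runoff ordinates (Q − Q_b): 0.0, 1.0, 2.0, 3.0, 9.0, 8.0, 13.0, 15.0, 20.0, 17.0, 14.0, 0.0 L/s.
ΣQ_DR = 102.0 L/s.
With Δt = 2 h = 7200 s, V = ΣQ_DR · Δt = 102.0 × 7200 = 7.34 × 10^5 L.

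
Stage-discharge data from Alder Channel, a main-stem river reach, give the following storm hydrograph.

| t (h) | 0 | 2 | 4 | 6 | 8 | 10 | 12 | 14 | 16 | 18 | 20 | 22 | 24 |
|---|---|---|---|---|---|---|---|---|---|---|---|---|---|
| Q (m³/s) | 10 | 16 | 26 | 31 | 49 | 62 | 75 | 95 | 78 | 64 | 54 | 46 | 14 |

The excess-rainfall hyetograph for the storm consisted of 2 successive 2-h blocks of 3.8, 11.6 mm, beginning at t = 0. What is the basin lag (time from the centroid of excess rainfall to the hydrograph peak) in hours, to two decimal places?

t_L ≈ 11.49 h

Centroid of excess rainfall: t_c = Σ P_i·t̄_i / ΣP_i = 2.5065 h (block centres at 1, 3 h).
Hydrograph peak occurs at t = 14 h, so basin lag t_L = 14 − 2.5065 = 11.49 h.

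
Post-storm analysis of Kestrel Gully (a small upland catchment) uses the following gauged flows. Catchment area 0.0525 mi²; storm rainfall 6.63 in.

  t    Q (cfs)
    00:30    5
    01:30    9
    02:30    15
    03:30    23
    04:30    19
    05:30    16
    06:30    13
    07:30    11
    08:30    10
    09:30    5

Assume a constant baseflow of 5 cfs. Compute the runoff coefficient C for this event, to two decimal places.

ΣQ_DR = 76.00 cfs; V = ΣQ_DR·Δt = 2.736 × 10^5 ft³.
Runoff depth d = V / A = 2.243 in.
C = d / P = 2.243 / 6.63 = 0.34.

C ≈ 0.34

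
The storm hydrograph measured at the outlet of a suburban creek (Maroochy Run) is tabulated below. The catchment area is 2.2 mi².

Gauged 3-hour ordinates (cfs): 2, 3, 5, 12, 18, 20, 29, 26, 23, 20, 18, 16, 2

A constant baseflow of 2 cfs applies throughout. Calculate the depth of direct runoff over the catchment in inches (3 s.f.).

Direct runoff: 0.0, 1.0, 3.0, 10.0, 16.0, 18.0, 27.0, 24.0, 21.0, 18.0, 16.0, 14.0, 0.0 cfs; ΣQ_DR = 168.0 cfs.
V = ΣQ_DR · Δt = 168.0 × 10800 s = 1.814 × 10^6 ft³.
Over A = 2.2 mi², depth = V / A = 0.355 in.

d ≈ 0.355 in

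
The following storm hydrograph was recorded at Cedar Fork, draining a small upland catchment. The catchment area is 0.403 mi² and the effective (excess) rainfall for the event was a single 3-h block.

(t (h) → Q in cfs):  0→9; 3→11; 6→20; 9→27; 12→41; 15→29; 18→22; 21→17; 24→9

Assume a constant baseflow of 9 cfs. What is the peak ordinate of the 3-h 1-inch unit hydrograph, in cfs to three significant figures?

Direct runoff: 0.0, 2.0, 11.0, 18.0, 32.0, 20.0, 13.0, 8.0, 0.0 cfs; ΣQ_DR = 104.0 cfs, peak = 32.0 cfs.
Runoff depth d = ΣQ_DR·Δt / A = 104.0 × 10800 / (0.403 mi²) = 1.200 in.
The 1-inch UH is the DRH scaled by (1 in)/d, so U_p = 32.0 × 1/1.200 = 26.7 cfs.

U_p ≈ 26.7 cfs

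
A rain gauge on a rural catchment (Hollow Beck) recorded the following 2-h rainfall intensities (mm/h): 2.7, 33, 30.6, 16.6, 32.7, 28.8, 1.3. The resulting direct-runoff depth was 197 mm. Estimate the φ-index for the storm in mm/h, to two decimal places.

φ ≈ 8.64 mm/h

Only the 5 blocks with intensity above φ contribute runoff: 33, 30.6, 16.6, 32.7, 28.8 mm/h.
Σ(I−φ)·Δt = d  ⇒  (33+30.6+16.6+32.7+28.8 − 5φ)·2 = 197
φ = (141.7 − 197/2) / 5 = 8.64 mm/h.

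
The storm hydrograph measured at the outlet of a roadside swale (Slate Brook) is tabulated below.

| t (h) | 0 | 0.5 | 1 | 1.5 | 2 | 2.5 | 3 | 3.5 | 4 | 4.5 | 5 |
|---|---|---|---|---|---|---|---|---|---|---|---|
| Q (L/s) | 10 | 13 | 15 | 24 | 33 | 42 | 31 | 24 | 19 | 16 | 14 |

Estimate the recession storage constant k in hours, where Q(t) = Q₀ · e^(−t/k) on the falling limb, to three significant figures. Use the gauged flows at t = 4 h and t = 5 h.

k ≈ 3.27 h

On the falling limb, Q drops from 19 to 14 L/s between t = 4 h and t = 5 h (Δt = 1 h).
k = −Δt / ln(Q₂/Q₁) = −1 / ln(14/19) = 3.27 h.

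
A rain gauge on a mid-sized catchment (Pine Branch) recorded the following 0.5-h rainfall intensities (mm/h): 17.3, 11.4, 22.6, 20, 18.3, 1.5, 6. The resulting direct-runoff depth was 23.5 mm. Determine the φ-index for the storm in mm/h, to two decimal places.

φ ≈ 8.52 mm/h

Only the 5 blocks with intensity above φ contribute runoff: 17.3, 11.4, 22.6, 20, 18.3 mm/h.
Σ(I−φ)·Δt = d  ⇒  (17.3+11.4+22.6+20+18.3 − 5φ)·0.5 = 23.5
φ = (89.60 − 23.5/0.5) / 5 = 8.52 mm/h.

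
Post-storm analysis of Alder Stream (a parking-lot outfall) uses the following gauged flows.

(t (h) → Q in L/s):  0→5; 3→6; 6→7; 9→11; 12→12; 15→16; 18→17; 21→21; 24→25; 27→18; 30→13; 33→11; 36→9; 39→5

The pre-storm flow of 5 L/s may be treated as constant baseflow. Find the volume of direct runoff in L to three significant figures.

Direct-runoff ordinates (Q − Q_b): 0.0, 1.0, 2.0, 6.0, 7.0, 11.0, 12.0, 16.0, 20.0, 13.0, 8.0, 6.0, 4.0, 0.0 L/s.
ΣQ_DR = 106.0 L/s.
With Δt = 3 h = 10800 s, V = ΣQ_DR · Δt = 106.0 × 10800 = 1.14 × 10^6 L.

V ≈ 1.14 × 10^6 L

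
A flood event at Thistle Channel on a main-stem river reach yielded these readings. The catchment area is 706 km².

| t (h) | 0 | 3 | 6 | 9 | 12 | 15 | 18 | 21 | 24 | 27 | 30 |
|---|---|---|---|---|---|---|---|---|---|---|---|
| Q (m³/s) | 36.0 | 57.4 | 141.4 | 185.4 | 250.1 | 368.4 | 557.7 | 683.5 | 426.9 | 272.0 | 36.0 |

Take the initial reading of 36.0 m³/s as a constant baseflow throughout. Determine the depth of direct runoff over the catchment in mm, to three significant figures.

Direct runoff: 0.0, 21.4, 105.4, 149.4, 214.1, 332.4, 521.7, 647.5, 390.9, 236.0, 0.0 m³/s; ΣQ_DR = 2619 m³/s.
V = ΣQ_DR · Δt = 2619 × 10800 s = 2.828 × 10^7 m³.
Over A = 706 km², depth = V / A = 40.1 mm.

d ≈ 40.1 mm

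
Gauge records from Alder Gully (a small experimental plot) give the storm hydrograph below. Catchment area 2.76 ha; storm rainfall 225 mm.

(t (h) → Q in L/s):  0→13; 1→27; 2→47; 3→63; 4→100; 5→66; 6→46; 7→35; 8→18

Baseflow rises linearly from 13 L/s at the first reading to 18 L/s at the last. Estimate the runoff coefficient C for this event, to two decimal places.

ΣQ_DR = 275.5 L/s; V = ΣQ_DR·Δt = 9.918 × 10^5 L.
Runoff depth d = V / A = 35.93 mm.
C = d / P = 35.93 / 225 = 0.16.

C ≈ 0.16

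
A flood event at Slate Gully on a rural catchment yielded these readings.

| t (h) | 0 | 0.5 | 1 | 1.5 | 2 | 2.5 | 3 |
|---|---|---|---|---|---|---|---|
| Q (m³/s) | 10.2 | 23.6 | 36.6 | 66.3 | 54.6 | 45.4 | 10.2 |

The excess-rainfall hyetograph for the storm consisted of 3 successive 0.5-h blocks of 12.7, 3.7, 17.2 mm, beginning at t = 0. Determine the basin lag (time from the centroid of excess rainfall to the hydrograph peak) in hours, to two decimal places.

t_L ≈ 0.68 h

Centroid of excess rainfall: t_c = Σ P_i·t̄_i / ΣP_i = 0.8170 h (block centres at 0.25, 0.75, 1.25 h).
Hydrograph peak occurs at t = 1.5 h, so basin lag t_L = 1.5 − 0.8170 = 0.68 h.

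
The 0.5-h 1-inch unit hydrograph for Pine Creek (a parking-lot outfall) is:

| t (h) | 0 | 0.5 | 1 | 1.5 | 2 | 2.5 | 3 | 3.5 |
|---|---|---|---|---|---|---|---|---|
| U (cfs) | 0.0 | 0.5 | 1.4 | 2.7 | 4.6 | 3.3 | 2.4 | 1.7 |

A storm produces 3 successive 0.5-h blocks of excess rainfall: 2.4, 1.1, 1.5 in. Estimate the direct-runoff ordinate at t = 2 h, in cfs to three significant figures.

Q ≈ 16.1 cfs

By discrete convolution, Q_j = Σ (P_i / 1 in) · U_{j−i}.
At t = 2 h (j=4): Q = (2.4/1)·4.6 + (1.1/1)·2.7 + (1.5/1)·1.4 = 16.1 cfs.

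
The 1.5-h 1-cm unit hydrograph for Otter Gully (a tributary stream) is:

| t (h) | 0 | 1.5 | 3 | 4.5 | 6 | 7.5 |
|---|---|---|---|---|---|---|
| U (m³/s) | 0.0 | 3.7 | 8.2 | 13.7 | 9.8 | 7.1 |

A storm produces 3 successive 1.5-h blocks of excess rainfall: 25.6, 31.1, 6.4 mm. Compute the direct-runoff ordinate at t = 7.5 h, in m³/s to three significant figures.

By discrete convolution, Q_j = Σ (P_i / 10 mm) · U_{j−i}.
At t = 7.5 h (j=5): Q = (25.6/10)·7.1 + (31.1/10)·9.8 + (6.4/10)·13.7 = 57.4 m³/s.

Q ≈ 57.4 m³/s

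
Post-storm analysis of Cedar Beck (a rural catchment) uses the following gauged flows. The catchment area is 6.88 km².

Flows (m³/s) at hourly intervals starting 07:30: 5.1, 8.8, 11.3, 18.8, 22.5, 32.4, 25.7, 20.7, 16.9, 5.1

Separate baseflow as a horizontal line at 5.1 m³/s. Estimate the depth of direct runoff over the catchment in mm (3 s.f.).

Direct runoff: 0.0, 3.7, 6.2, 13.7, 17.4, 27.3, 20.6, 15.6, 11.8, 0.0 m³/s; ΣQ_DR = 116.3 m³/s.
V = ΣQ_DR · Δt = 116.3 × 3600 s = 4.187 × 10^5 m³.
Over A = 6.88 km², depth = V / A = 60.9 mm.

d ≈ 60.9 mm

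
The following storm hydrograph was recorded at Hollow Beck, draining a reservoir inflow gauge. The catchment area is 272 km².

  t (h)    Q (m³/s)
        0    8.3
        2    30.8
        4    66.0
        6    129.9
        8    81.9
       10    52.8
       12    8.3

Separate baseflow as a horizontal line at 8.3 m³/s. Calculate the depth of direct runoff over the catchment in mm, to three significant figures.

Direct runoff: 0.0, 22.5, 57.7, 121.6, 73.6, 44.5, 0.0 m³/s; ΣQ_DR = 319.9 m³/s.
V = ΣQ_DR · Δt = 319.9 × 7200 s = 2.303 × 10^6 m³.
Over A = 272 km², depth = V / A = 8.47 mm.

d ≈ 8.47 mm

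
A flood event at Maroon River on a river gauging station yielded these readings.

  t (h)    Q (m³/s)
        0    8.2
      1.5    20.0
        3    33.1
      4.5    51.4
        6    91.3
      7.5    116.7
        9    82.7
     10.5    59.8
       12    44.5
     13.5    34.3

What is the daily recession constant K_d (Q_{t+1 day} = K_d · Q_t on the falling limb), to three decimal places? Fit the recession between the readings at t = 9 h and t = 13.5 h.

Between t = 9 h and t = 13.5 h the flow falls from 82.7 to 34.3 m³/s over 3×1.5 h = 4.5 h.
Per-interval ratio K = (34.3/82.7)^(1/3) = 0.7458; K_d = K^(24/1.5) = 0.009.

K_d ≈ 0.009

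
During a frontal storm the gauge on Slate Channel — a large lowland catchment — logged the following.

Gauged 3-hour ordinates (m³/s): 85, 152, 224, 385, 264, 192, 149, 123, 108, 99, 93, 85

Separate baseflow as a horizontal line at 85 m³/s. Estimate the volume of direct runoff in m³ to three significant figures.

Direct-runoff ordinates (Q − Q_b): 0.0, 67.0, 139.0, 300.0, 179.0, 107.0, 64.0, 38.0, 23.0, 14.0, 8.0, 0.0 m³/s.
ΣQ_DR = 939.0 m³/s.
With Δt = 3 h = 10800 s, V = ΣQ_DR · Δt = 939.0 × 10800 = 1.01 × 10^7 m³.

V ≈ 1.01 × 10^7 m³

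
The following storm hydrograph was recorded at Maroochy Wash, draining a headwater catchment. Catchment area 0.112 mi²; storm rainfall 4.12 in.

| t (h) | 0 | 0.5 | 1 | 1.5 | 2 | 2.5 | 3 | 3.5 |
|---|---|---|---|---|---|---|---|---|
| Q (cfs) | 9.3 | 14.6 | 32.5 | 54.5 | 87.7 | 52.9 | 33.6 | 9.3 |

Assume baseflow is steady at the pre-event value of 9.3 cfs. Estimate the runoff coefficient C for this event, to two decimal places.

C ≈ 0.37

ΣQ_DR = 220.0 cfs; V = ΣQ_DR·Δt = 3.960 × 10^5 ft³.
Runoff depth d = V / A = 1.522 in.
C = d / P = 1.522 / 4.12 = 0.37.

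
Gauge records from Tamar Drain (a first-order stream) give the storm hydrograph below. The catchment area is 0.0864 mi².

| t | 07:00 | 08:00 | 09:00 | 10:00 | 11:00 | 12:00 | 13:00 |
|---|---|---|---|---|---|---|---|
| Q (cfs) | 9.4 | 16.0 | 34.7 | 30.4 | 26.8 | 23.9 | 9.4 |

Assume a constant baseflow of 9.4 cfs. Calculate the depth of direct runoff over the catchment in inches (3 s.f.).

d ≈ 1.52 in

Direct runoff: 0.0, 6.6, 25.3, 21.0, 17.4, 14.5, 0.0 cfs; ΣQ_DR = 84.80 cfs.
V = ΣQ_DR · Δt = 84.80 × 3600 s = 3.053 × 10^5 ft³.
Over A = 0.0864 mi², depth = V / A = 1.52 in.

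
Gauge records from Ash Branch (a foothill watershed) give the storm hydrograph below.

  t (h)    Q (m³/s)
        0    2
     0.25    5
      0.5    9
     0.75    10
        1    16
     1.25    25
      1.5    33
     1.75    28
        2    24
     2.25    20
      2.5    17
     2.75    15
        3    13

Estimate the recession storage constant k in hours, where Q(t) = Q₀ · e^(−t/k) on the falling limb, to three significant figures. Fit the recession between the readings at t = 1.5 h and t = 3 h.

k ≈ 1.61 h

On the falling limb, Q drops from 33 to 13 m³/s between t = 1.5 h and t = 3 h (Δt = 1.5 h).
k = −Δt / ln(Q₂/Q₁) = −1.5 / ln(13/33) = 1.61 h.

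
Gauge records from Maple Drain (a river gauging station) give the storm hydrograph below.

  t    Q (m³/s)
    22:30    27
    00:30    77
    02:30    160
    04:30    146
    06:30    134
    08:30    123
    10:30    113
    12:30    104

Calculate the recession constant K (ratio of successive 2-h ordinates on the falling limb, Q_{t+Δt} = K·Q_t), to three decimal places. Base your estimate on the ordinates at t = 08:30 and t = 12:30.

K ≈ 0.920

Using the recession-limb readings at t = 08:30 and t = 12:30: Q falls from 123 to 104 m³/s over 2 intervals.
K = (Q₂/Q₁)^(1/2) = (104/123)^(1/2) = 0.920.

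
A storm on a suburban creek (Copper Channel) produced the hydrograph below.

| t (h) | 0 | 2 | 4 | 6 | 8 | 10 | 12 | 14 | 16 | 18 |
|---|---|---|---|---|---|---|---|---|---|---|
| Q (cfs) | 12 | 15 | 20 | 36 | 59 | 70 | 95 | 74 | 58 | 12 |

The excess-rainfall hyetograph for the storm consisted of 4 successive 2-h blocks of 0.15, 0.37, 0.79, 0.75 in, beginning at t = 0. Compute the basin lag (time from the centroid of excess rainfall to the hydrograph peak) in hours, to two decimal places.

t_L ≈ 6.92 h

Centroid of excess rainfall: t_c = Σ P_i·t̄_i / ΣP_i = 5.0777 h (block centres at 1, 3, 5, 7 h).
Hydrograph peak occurs at t = 12 h, so basin lag t_L = 12 − 5.0777 = 6.92 h.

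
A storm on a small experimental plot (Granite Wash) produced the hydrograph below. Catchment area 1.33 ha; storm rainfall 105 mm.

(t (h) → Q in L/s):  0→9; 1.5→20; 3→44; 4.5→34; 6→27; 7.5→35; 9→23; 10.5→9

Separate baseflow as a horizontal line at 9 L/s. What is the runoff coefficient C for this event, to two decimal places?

ΣQ_DR = 129.0 L/s; V = ΣQ_DR·Δt = 6.966 × 10^5 L.
Runoff depth d = V / A = 52.38 mm.
C = d / P = 52.38 / 105 = 0.50.

C ≈ 0.50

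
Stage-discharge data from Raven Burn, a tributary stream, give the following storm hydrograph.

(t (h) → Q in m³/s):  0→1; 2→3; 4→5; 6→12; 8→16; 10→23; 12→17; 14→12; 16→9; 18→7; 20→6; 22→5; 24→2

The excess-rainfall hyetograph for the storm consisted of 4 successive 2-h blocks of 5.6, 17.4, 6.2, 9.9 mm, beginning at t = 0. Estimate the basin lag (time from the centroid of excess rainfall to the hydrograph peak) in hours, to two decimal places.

t_L ≈ 5.96 h

Centroid of excess rainfall: t_c = Σ P_i·t̄_i / ΣP_i = 4.0435 h (block centres at 1, 3, 5, 7 h).
Hydrograph peak occurs at t = 10 h, so basin lag t_L = 10 − 4.0435 = 5.96 h.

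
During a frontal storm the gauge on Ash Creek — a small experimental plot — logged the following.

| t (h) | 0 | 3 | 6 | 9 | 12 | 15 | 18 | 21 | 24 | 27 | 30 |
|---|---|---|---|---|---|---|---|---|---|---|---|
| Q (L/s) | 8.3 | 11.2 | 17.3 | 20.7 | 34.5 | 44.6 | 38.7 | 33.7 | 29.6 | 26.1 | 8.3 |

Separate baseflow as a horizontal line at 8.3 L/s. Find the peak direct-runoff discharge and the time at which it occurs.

Q_p = 36.3 L/s at t = 15 h

Subtracting baseflow gives direct-runoff ordinates: 0.0, 2.9, 9.0, 12.4, 26.2, 36.3, 30.4, 25.4, 21.3, 17.8, 0.0 L/s.
The maximum is 36.3 L/s, occurring at the reading for t = 15 h.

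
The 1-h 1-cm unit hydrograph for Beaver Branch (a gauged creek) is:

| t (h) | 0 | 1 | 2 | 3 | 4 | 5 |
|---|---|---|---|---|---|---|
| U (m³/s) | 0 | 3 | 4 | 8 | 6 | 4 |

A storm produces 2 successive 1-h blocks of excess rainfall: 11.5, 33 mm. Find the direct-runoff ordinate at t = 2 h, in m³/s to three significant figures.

By discrete convolution, Q_j = Σ (P_i / 10 mm) · U_{j−i}.
At t = 2 h (j=2): Q = (11.5/10)·4 + (33/10)·3 = 14.5 m³/s.

Q ≈ 14.5 m³/s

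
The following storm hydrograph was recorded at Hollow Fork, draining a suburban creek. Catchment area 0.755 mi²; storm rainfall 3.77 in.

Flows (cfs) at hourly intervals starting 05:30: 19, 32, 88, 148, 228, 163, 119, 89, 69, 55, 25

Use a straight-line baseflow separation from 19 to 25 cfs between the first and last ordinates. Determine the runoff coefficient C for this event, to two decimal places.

ΣQ_DR = 793.0 cfs; V = ΣQ_DR·Δt = 2.855 × 10^6 ft³.
Runoff depth d = V / A = 1.628 in.
C = d / P = 1.628 / 3.77 = 0.43.

C ≈ 0.43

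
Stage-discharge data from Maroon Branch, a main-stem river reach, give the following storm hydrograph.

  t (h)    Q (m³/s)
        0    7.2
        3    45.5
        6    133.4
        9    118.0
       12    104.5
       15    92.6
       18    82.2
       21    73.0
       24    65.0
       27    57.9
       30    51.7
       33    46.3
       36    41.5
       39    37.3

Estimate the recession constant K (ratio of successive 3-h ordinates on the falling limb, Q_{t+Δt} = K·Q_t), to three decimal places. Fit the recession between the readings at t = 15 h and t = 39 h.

Using the recession-limb readings at t = 15 h and t = 39 h: Q falls from 92.6 to 37.3 m³/s over 8 intervals.
K = (Q₂/Q₁)^(1/8) = (37.3/92.6)^(1/8) = 0.893.

K ≈ 0.893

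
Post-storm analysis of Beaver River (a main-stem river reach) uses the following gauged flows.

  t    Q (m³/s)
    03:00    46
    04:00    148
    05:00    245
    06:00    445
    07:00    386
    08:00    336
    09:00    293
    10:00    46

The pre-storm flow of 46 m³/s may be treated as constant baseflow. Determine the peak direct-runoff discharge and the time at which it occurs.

Q_p = 399.0 m³/s at t = 06:00

Subtracting baseflow gives direct-runoff ordinates: 0.0, 102.0, 199.0, 399.0, 340.0, 290.0, 247.0, 0.0 m³/s.
The maximum is 399.0 m³/s, occurring at the reading for t = 06:00.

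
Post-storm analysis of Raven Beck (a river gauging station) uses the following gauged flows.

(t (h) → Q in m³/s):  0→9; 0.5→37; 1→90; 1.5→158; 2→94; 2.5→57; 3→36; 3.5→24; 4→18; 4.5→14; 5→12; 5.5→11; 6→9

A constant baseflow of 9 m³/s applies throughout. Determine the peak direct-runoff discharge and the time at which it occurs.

Q_p = 149.0 m³/s at t = 1.5 h

Subtracting baseflow gives direct-runoff ordinates: 0.0, 28.0, 81.0, 149.0, 85.0, 48.0, 27.0, 15.0, 9.0, 5.0, 3.0, 2.0, 0.0 m³/s.
The maximum is 149.0 m³/s, occurring at the reading for t = 1.5 h.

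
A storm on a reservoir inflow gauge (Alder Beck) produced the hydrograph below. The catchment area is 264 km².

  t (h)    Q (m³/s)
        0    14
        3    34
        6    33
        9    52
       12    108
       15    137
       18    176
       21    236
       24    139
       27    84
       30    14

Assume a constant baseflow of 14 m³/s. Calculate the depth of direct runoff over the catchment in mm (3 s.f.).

d ≈ 35.7 mm

Direct runoff: 0.0, 20.0, 19.0, 38.0, 94.0, 123.0, 162.0, 222.0, 125.0, 70.0, 0.0 m³/s; ΣQ_DR = 873.0 m³/s.
V = ΣQ_DR · Δt = 873.0 × 10800 s = 9.428 × 10^6 m³.
Over A = 264 km², depth = V / A = 35.7 mm.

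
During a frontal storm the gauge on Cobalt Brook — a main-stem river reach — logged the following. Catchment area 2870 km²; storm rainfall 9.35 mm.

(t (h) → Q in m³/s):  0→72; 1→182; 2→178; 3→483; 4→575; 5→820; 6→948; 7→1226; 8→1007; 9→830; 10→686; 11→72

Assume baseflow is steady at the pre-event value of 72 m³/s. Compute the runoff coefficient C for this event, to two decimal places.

ΣQ_DR = 6215 m³/s; V = ΣQ_DR·Δt = 2.237 × 10^7 m³.
Runoff depth d = V / A = 7.796 mm.
C = d / P = 7.796 / 9.35 = 0.83.

C ≈ 0.83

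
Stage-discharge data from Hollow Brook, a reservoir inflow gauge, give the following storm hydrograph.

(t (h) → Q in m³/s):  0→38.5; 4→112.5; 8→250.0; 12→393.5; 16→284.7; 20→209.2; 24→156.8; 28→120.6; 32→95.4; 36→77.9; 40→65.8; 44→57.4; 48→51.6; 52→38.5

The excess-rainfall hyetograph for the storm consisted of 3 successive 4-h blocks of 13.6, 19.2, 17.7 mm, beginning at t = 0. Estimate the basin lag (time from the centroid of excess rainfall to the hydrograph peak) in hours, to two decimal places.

t_L ≈ 5.68 h

Centroid of excess rainfall: t_c = Σ P_i·t̄_i / ΣP_i = 6.3248 h (block centres at 2, 6, 10 h).
Hydrograph peak occurs at t = 12 h, so basin lag t_L = 12 − 6.3248 = 5.68 h.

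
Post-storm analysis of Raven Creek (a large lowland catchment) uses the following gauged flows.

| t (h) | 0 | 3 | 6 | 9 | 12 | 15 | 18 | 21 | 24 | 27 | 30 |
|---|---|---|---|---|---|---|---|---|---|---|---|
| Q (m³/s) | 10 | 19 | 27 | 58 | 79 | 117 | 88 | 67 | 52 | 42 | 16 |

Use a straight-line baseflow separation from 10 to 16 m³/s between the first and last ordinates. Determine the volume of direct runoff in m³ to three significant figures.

V ≈ 4.67 × 10^6 m³

Direct-runoff ordinates (Q − Q_b): 0.00, 8.40, 15.80, 46.20, 66.60, 104.00, 74.40, 52.80, 37.20, 26.60, 0.00 m³/s.
ΣQ_DR = 432.0 m³/s.
With Δt = 3 h = 10800 s, V = ΣQ_DR · Δt = 432.0 × 10800 = 4.67 × 10^6 m³.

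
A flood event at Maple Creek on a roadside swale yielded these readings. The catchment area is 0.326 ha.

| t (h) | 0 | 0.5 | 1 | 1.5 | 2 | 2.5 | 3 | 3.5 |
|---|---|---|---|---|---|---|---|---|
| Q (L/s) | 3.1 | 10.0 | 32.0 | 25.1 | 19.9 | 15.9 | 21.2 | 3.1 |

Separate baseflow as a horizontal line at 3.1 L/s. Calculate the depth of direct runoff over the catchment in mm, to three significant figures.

Direct runoff: 0.0, 6.9, 28.9, 22.0, 16.8, 12.8, 18.1, 0.0 L/s; ΣQ_DR = 105.5 L/s.
V = ΣQ_DR · Δt = 105.5 × 1800 s = 1.899 × 10^5 L.
Over A = 0.326 ha, depth = V / A = 58.3 mm.

d ≈ 58.3 mm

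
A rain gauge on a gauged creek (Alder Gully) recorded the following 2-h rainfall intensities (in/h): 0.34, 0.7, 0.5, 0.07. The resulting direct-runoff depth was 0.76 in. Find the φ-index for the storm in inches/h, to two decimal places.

φ ≈ 0.41 in/h

Only the 2 blocks with intensity above φ contribute runoff: 0.7, 0.5 in/h.
Σ(I−φ)·Δt = d  ⇒  (0.7+0.5 − 2φ)·2 = 0.76
φ = (1.200 − 0.76/2) / 2 = 0.41 in/h.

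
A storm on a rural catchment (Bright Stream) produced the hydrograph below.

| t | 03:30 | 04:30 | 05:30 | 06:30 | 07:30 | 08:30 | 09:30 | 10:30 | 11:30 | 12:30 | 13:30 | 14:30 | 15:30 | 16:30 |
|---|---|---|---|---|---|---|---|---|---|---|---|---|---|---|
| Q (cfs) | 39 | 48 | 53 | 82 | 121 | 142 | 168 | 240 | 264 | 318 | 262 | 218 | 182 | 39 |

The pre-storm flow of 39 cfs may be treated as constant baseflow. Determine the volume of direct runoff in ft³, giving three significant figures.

Direct-runoff ordinates (Q − Q_b): 0.0, 9.0, 14.0, 43.0, 82.0, 103.0, 129.0, 201.0, 225.0, 279.0, 223.0, 179.0, 143.0, 0.0 cfs.
ΣQ_DR = 1630 cfs.
With Δt = 1 h = 3600 s, V = ΣQ_DR · Δt = 1630 × 3600 = 5.87 × 10^6 ft³.

V ≈ 5.87 × 10^6 ft³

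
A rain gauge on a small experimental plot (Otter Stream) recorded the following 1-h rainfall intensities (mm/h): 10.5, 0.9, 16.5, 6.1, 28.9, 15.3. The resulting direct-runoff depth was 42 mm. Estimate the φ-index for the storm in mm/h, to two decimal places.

Only the 4 blocks with intensity above φ contribute runoff: 10.5, 16.5, 28.9, 15.3 mm/h.
Σ(I−φ)·Δt = d  ⇒  (10.5+16.5+28.9+15.3 − 4φ)·1 = 42
φ = (71.20 − 42/1) / 4 = 7.30 mm/h.

φ ≈ 7.30 mm/h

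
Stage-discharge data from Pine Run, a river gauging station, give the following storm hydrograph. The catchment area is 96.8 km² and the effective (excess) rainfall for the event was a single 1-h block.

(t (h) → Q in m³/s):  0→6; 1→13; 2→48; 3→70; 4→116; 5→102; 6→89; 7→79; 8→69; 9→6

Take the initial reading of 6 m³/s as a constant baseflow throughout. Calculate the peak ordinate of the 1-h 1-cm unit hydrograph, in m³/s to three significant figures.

Direct runoff: 0.0, 7.0, 42.0, 64.0, 110.0, 96.0, 83.0, 73.0, 63.0, 0.0 m³/s; ΣQ_DR = 538.0 m³/s, peak = 110.0 m³/s.
Runoff depth d = ΣQ_DR·Δt / A = 538.0 × 3600 / (96.8 km²) = 20.01 mm.
The 1-cm UH is the DRH scaled by (10 mm)/d, so U_p = 110.0 × 10/20.01 = 55.0 m³/s.

U_p ≈ 55.0 m³/s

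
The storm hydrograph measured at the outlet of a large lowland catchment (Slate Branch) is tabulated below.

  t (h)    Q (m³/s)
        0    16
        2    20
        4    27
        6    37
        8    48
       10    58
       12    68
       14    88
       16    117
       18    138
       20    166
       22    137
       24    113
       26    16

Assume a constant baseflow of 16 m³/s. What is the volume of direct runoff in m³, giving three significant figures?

V ≈ 5.94 × 10^6 m³

Direct-runoff ordinates (Q − Q_b): 0.0, 4.0, 11.0, 21.0, 32.0, 42.0, 52.0, 72.0, 101.0, 122.0, 150.0, 121.0, 97.0, 0.0 m³/s.
ΣQ_DR = 825.0 m³/s.
With Δt = 2 h = 7200 s, V = ΣQ_DR · Δt = 825.0 × 7200 = 5.94 × 10^6 m³.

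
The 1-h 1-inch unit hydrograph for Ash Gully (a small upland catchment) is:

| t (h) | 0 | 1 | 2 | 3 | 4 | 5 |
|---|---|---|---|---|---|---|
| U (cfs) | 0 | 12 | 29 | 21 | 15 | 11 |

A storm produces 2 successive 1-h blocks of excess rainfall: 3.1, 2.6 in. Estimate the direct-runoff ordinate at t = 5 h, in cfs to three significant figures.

Q ≈ 73.1 cfs

By discrete convolution, Q_j = Σ (P_i / 1 in) · U_{j−i}.
At t = 5 h (j=5): Q = (3.1/1)·11 + (2.6/1)·15 = 73.1 cfs.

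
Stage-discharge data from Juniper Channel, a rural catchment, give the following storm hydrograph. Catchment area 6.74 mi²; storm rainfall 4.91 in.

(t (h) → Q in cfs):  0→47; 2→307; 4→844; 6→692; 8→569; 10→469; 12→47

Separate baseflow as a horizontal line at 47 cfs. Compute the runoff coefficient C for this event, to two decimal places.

ΣQ_DR = 2646 cfs; V = ΣQ_DR·Δt = 1.905 × 10^7 ft³.
Runoff depth d = V / A = 1.217 in.
C = d / P = 1.217 / 4.91 = 0.25.

C ≈ 0.25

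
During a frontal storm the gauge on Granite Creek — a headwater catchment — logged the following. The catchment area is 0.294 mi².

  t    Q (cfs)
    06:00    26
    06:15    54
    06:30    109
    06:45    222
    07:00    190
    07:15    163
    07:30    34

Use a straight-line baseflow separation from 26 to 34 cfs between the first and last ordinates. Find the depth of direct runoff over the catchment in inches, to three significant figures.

d ≈ 0.775 in

Direct runoff: 0.00, 26.67, 80.33, 192.00, 158.67, 130.33, 0.00 cfs; ΣQ_DR = 588.0 cfs.
V = ΣQ_DR · Δt = 588.0 × 900 s = 5.292 × 10^5 ft³.
Over A = 0.294 mi², depth = V / A = 0.775 in.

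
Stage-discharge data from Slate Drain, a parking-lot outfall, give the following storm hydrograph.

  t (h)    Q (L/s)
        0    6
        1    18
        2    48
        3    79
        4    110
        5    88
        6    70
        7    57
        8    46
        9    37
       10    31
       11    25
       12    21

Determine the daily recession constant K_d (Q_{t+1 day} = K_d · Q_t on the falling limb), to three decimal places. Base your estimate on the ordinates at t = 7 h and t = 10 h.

K_d ≈ 0.008

Between t = 7 h and t = 10 h the flow falls from 57 to 31 L/s over 3×1 h = 3 h.
Per-interval ratio K = (31/57)^(1/3) = 0.8163; K_d = K^(24/1) = 0.008.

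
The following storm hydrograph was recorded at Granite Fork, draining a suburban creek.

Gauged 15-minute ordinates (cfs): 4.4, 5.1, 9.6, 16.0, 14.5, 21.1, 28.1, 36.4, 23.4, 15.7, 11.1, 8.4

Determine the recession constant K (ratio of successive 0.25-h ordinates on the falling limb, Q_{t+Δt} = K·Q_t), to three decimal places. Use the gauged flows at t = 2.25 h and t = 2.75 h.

K ≈ 0.731

Using the recession-limb readings at t = 2.25 h and t = 2.75 h: Q falls from 15.7 to 8.4 cfs over 2 intervals.
K = (Q₂/Q₁)^(1/2) = (8.4/15.7)^(1/2) = 0.731.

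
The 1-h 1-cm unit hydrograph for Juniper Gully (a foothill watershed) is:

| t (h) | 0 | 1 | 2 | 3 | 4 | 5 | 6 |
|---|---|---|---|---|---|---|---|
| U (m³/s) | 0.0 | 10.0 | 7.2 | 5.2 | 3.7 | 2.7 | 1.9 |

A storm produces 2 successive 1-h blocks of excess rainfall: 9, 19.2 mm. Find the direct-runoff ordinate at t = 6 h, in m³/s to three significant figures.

Q ≈ 6.89 m³/s

By discrete convolution, Q_j = Σ (P_i / 10 mm) · U_{j−i}.
At t = 6 h (j=6): Q = (9/10)·1.9 + (19.2/10)·2.7 = 6.89 m³/s.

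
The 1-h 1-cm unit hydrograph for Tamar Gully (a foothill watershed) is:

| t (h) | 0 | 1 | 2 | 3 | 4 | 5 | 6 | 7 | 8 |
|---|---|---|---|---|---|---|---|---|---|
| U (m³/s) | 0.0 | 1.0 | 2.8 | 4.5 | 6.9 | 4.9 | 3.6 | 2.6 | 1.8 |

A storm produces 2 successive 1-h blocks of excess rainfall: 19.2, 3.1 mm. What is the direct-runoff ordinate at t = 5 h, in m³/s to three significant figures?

By discrete convolution, Q_j = Σ (P_i / 10 mm) · U_{j−i}.
At t = 5 h (j=5): Q = (19.2/10)·4.9 + (3.1/10)·6.9 = 11.5 m³/s.

Q ≈ 11.5 m³/s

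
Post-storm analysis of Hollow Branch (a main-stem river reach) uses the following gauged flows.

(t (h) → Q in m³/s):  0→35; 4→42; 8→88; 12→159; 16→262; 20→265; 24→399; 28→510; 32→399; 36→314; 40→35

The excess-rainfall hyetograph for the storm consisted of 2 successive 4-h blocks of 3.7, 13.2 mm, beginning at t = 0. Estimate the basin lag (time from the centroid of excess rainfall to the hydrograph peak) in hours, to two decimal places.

t_L ≈ 22.88 h

Centroid of excess rainfall: t_c = Σ P_i·t̄_i / ΣP_i = 5.1243 h (block centres at 2, 6 h).
Hydrograph peak occurs at t = 28 h, so basin lag t_L = 28 − 5.1243 = 22.88 h.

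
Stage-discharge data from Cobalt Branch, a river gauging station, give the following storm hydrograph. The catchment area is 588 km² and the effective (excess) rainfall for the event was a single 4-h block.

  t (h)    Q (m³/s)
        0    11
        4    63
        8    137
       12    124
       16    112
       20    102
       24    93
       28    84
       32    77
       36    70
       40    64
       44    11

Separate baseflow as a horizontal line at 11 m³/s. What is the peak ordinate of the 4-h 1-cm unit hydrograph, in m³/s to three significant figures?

U_p ≈ 63.1 m³/s

Direct runoff: 0.0, 52.0, 126.0, 113.0, 101.0, 91.0, 82.0, 73.0, 66.0, 59.0, 53.0, 0.0 m³/s; ΣQ_DR = 816.0 m³/s, peak = 126.0 m³/s.
Runoff depth d = ΣQ_DR·Δt / A = 816.0 × 14400 / (588 km²) = 19.98 mm.
The 1-cm UH is the DRH scaled by (10 mm)/d, so U_p = 126.0 × 10/19.98 = 63.1 m³/s.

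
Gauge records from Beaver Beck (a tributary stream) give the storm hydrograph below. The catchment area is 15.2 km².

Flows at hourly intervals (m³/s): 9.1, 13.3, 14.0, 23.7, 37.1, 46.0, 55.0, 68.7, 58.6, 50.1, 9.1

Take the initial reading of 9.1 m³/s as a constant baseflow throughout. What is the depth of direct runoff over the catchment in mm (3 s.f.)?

Direct runoff: 0.0, 4.2, 4.9, 14.6, 28.0, 36.9, 45.9, 59.6, 49.5, 41.0, 0.0 m³/s; ΣQ_DR = 284.6 m³/s.
V = ΣQ_DR · Δt = 284.6 × 3600 s = 1.025 × 10^6 m³.
Over A = 15.2 km², depth = V / A = 67.4 mm.

d ≈ 67.4 mm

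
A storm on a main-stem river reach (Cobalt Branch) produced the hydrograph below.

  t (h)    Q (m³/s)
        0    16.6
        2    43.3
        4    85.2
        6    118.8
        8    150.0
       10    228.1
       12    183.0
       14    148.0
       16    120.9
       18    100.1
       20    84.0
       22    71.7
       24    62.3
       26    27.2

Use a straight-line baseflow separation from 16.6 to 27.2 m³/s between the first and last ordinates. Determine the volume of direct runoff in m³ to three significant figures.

V ≈ 8.15 × 10^6 m³

Direct-runoff ordinates (Q − Q_b): 0.00, 25.88, 66.97, 99.75, 130.14, 207.42, 161.51, 125.69, 97.78, 76.16, 59.25, 46.13, 35.92, 0.00 m³/s.
ΣQ_DR = 1133 m³/s.
With Δt = 2 h = 7200 s, V = ΣQ_DR · Δt = 1133 × 7200 = 8.15 × 10^6 m³.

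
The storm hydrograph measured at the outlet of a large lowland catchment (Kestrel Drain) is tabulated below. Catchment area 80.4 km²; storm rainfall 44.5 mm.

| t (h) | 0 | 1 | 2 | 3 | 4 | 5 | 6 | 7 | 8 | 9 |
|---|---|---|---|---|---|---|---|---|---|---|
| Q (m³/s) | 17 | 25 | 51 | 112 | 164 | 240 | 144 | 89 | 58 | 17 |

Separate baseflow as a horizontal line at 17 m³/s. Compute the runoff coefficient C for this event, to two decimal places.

ΣQ_DR = 747.0 m³/s; V = ΣQ_DR·Δt = 2.689 × 10^6 m³.
Runoff depth d = V / A = 33.45 mm.
C = d / P = 33.45 / 44.5 = 0.75.

C ≈ 0.75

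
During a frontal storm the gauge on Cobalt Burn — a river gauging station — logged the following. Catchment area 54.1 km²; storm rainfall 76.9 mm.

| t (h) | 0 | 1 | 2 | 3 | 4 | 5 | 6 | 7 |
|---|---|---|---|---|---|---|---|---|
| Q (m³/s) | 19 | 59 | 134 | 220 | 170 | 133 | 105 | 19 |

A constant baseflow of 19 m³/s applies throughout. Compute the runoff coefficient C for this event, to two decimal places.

C ≈ 0.61

ΣQ_DR = 707.0 m³/s; V = ΣQ_DR·Δt = 2.545 × 10^6 m³.
Runoff depth d = V / A = 47.05 mm.
C = d / P = 47.05 / 76.9 = 0.61.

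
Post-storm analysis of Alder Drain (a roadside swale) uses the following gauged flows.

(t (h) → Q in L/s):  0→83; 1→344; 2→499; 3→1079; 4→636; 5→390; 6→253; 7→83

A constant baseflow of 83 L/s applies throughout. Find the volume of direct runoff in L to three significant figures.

V ≈ 9.73 × 10^6 L

Direct-runoff ordinates (Q − Q_b): 0.0, 261.0, 416.0, 996.0, 553.0, 307.0, 170.0, 0.0 L/s.
ΣQ_DR = 2703 L/s.
With Δt = 1 h = 3600 s, V = ΣQ_DR · Δt = 2703 × 3600 = 9.73 × 10^6 L.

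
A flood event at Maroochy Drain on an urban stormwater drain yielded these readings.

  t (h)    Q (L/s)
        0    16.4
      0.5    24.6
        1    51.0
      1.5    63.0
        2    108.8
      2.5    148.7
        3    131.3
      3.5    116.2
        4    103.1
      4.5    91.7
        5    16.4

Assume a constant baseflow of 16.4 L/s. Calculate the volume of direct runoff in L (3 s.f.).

Direct-runoff ordinates (Q − Q_b): 0.0, 8.2, 34.6, 46.6, 92.4, 132.3, 114.9, 99.8, 86.7, 75.3, 0.0 L/s.
ΣQ_DR = 690.8 L/s.
With Δt = 0.5 h = 1800 s, V = ΣQ_DR · Δt = 690.8 × 1800 = 1.24 × 10^6 L.

V ≈ 1.24 × 10^6 L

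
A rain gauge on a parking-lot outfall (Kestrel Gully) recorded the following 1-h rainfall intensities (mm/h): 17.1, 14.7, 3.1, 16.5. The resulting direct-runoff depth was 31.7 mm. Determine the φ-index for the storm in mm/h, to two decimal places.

φ ≈ 5.53 mm/h

Only the 3 blocks with intensity above φ contribute runoff: 17.1, 14.7, 16.5 mm/h.
Σ(I−φ)·Δt = d  ⇒  (17.1+14.7+16.5 − 3φ)·1 = 31.7
φ = (48.30 − 31.7/1) / 3 = 5.53 mm/h.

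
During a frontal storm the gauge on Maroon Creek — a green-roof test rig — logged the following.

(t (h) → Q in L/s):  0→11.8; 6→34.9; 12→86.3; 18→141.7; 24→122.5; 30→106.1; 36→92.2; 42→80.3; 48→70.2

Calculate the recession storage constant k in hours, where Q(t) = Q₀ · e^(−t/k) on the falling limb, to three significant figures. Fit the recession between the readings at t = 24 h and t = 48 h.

k ≈ 43.1 h

On the falling limb, Q drops from 122.5 to 70.2 L/s between t = 24 h and t = 48 h (Δt = 24 h).
k = −Δt / ln(Q₂/Q₁) = −24 / ln(70.2/122.5) = 43.1 h.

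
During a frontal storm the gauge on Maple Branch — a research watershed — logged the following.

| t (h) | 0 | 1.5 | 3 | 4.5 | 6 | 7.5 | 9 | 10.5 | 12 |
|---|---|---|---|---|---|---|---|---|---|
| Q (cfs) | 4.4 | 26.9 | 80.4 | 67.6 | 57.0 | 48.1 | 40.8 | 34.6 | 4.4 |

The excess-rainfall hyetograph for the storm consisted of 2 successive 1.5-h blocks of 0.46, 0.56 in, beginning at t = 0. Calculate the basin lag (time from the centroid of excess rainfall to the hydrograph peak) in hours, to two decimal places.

t_L ≈ 1.43 h

Centroid of excess rainfall: t_c = Σ P_i·t̄_i / ΣP_i = 1.5735 h (block centres at 0.75, 2.25 h).
Hydrograph peak occurs at t = 3 h, so basin lag t_L = 3 − 1.5735 = 1.43 h.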